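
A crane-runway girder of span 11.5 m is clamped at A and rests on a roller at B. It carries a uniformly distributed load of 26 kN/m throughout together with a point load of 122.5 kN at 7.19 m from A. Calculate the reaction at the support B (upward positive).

Choose R_B as the redundant. The primary structure is the cantilever fixed at A.
Deflection at B on the released cantilever, summing each load's contribution:
  UDL 26: wL⁴/(8EI) = 56843/EI
  point load 122.5 at a = 7.19: Pa²(3L − a)/(6EI) = 28825/EI
  δ_0 = 85667/EI
Flexibility coefficient — unit upward force at B: δ_{BB} = L³/(3EI) = 507/EI.
Compatibility at B: δ_0 − R_B·δ_{BB} = 0, so R_B = 85667/507 = 169 kN.

R_B = 169 kN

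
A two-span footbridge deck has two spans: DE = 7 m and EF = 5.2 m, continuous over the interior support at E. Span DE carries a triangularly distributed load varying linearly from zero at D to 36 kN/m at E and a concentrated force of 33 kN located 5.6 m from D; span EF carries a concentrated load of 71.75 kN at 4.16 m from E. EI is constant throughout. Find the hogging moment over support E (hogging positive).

Take M_E as the redundant. Released structure: two simple spans DE and EF with a hinge at E.
End slopes at the hinge E, treating each span as simply supported:
  span DE: triangular load, peak 36: w₀L³/(45EI) = 274.4/EI
  span DE: point load 33 at a = 5.6: Pab(L + a)/(6LEI) = 77.62/EI
  span EF: point load 71.75 at a = 4.16: Pab(L + b)/(6LEI) = 62.08/EI
  relative rotation θ_0 = (352 + 62.08)/EI = 414.1/EI
A unit hogging moment at E produces rotation L₁/(3EI) + L₂/(3EI) = 4.067/EI.
Slope continuity at E: θ_0 = M_E·4.067/EI, so M_E = 414.1/4.067 = 101.8 kN·m (hogging).

M_E = 101.8 kN·m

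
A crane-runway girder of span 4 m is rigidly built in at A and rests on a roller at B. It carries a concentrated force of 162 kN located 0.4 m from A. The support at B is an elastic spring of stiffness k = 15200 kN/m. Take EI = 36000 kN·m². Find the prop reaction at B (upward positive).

R_B = 2.114 kN

Choose R_B as the redundant. The primary structure is the cantilever fixed at A.
Primary-structure tip deflection at B by superposition:
  point load 162 at a = 0.4: Pa²(3L − a)/(6EI) = 50.11/EI
Tip deflection under a unit load at B: L³/(3EI) = 21.33/EI.
With EI = 36000 kN·m²: δ_0 = 0.001392 m and δ_{BB} = 0.000593 m/kN.
Compatibility — the spring shortens by R_B/k under the reaction it provides: δ_0 − R_B·δ_{BB} = R_B/k. With 1/k = 0.000066 m/kN, R_B = δ_0 / (δ_{BB} + 1/k) = 0.001392 / (0.000593 + 0.000066) = 2.114 kN.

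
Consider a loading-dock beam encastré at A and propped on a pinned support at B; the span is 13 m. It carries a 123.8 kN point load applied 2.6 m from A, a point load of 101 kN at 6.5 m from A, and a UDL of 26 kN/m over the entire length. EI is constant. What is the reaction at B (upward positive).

R_B = 165.2 kN

Take the reaction at B as the redundant and release it; the primary structure is a cantilever fixed at A.
Free-end deflection of the primary structure under the applied loading (downward +):
  point load 123.8 at a = 2.6: Pa²(3L − a)/(6EI) = 5077/EI
  point load 101 at a = 6.5: Pa²(3L − a)/(6EI) = 23114/EI
  UDL 26: wL⁴/(8EI) = 92823/EI
  δ_0 = 121015/EI
Flexibility coefficient — unit upward force at B: δ_{BB} = L³/(3EI) = 732.3/EI.
Compatibility at B: δ_0 − R_B·δ_{BB} = 0, so R_B = 121015/732.3 = 165.2 kN.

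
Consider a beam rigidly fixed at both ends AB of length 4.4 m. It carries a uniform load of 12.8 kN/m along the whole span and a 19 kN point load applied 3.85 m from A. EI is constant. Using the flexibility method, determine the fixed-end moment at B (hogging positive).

M_B = 28.65 kN·m

Take the two fixed-end moments M_A, M_B as redundants; the released structure is the simple span AB.
End rotations of the released simple span under the applied load (×1/EI):
  at A: UDL 12.8: wL³/(24EI) = 45.43/EI
  at B: UDL 12.8: wL³/(24EI) = 45.43/EI
  at A: point load 19 at a = 3.85: Pab(L + b)/(6LEI) = 7.544/EI
  at B: point load 19 at a = 3.85: Pab(L + a)/(6LEI) = 12.57/EI
  θ_A0 = 52.98/EI,  θ_B0 = 58/EI
Flexibility coefficients: a unit moment at one end gives L/(3EI) there and L/(6EI) at the far end, so f₁₁ = f₂₂ = 1.467/EI and f₁₂ = f₂₁ = 0.7333/EI.
Compatibility — zero rotation at each built-in end:
  1.467 M_A + 0.7333 M_B = 52.98
  0.7333 M_A + 1.467 M_B = 58
Solving the pair gives M_A = 21.79 kN·m and M_B = 28.65 kN·m (hogging).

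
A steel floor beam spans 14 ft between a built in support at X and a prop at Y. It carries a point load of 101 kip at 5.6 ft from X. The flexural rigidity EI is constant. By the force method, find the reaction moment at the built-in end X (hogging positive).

Remove the prop at Y; the released (primary) structure is a cantilever built in at X.
Downward deflection at the released point Y due to the loads:
  point load 101 at a = 5.6: Pa²(3L − a)/(6EI) = 19215/EI
Flexibility coefficient — unit upward force at Y: δ_{YY} = L³/(3EI) = 914.7/EI.
The prop prevents deflection at Y: R_Y = δ_0/δ_{YY} = 19215/914.7 = 21.01 kip.
Moment equilibrium about X: M_X = Σ(load moments about X) − R_Y·L = 565.6 − 21.01×14 = 271.5 kip·ft.

M_X = 271.5 kip·ft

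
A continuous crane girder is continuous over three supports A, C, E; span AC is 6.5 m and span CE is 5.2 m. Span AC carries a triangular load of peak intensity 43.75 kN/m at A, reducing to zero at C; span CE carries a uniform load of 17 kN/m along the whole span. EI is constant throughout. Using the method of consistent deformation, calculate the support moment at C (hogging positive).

M_C = 85.44 kN·m

Insert a hinge at C; M_C is the redundant, and each span becomes simply supported.
End slopes at the hinge C, treating each span as simply supported:
  span AC: triangular load, peak 43.75: 7w₀L³/(360EI) = 233.6/EI
  span CE: UDL 17: wL³/(24EI) = 99.6/EI
  relative rotation θ_0 = (233.6 + 99.6)/EI = 333.2/EI
A unit hogging moment at C produces rotation L₁/(3EI) + L₂/(3EI) = 3.9/EI.
Compatibility: M_C·(L₁+L₂)/(3EI) = θ_0, giving M_C = 85.44 kN·m (hogging).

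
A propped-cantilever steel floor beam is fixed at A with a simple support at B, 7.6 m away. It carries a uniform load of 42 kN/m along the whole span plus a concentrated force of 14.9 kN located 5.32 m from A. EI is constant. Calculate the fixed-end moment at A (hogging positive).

M_A = 318.7 kN·m

Choose R_B as the redundant. The primary structure is the cantilever fixed at A.
Primary-structure tip deflection at B by superposition:
  UDL 42: wL⁴/(8EI) = 17515/EI
  point load 14.9 at a = 5.32: Pa²(3L − a)/(6EI) = 1229/EI
  δ_0 = 18744/EI
Tip deflection under a unit load at B: L³/(3EI) = 146.3/EI.
Compatibility at B: δ_0 − R_B·δ_{BB} = 0, so R_B = 18744/146.3 = 128.1 kN.
Moment equilibrium about A: M_A = Σ(load moments about A) − R_B·L = 1292 − 128.1×7.6 = 318.7 kN·m.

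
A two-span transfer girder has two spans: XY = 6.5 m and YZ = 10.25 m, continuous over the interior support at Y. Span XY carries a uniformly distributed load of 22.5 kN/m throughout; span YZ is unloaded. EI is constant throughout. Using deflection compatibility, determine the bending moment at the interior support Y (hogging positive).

Take M_Y as the redundant. Released structure: two simple spans XY and YZ with a hinge at Y.
End slopes at the hinge Y, treating each span as simply supported:
  span XY: UDL 22.5: wL³/(24EI) = 257.5/EI
  relative rotation θ_0 = (257.5 + 0)/EI = 257.5/EI
A unit hogging moment at Y produces rotation L₁/(3EI) + L₂/(3EI) = 5.583/EI.
Compatibility: M_Y·(L₁+L₂)/(3EI) = θ_0, giving M_Y = 46.11 kN·m (hogging).

M_Y = 46.11 kN·m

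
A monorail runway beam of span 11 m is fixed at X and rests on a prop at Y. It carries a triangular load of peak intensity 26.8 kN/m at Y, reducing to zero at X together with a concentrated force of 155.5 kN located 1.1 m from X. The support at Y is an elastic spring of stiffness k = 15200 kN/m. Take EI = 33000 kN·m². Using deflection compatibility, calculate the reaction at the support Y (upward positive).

Choose R_Y as the redundant. The primary structure is the cantilever fixed at X.
Downward deflection at the released point Y due to the loads:
  triangular load, peak 26.8 at the free end: 11w₀L⁴/(120EI) = 35968/EI
  point load 155.5 at a = 1.1: Pa²(3L − a)/(6EI) = 1000/EI
  δ_0 = 36968/EI
Flexibility coefficient — unit upward force at Y: δ_{YY} = L³/(3EI) = 443.7/EI.
With EI = 33000 kN·m²: δ_0 = 1.1203 m and δ_{YY} = 0.013444 m/kN.
Compatibility — the spring shortens by R_Y/k under the reaction it provides: δ_0 − R_Y·δ_{YY} = R_Y/k. With 1/k = 0.000066 m/kN, R_Y = δ_0 / (δ_{YY} + 1/k) = 1.1203 / (0.013444 + 0.000066) = 82.92 kN.

R_Y = 82.92 kN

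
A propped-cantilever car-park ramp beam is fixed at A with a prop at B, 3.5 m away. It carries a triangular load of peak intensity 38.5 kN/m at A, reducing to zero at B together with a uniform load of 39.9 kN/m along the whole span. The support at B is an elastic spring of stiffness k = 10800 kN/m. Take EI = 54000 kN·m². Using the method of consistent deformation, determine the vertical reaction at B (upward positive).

Remove the prop at B; the released (primary) structure is a cantilever built in at A.
Free-end deflection of the primary structure under the applied loading (downward +):
  triangular load, peak 38.5 at the fixed end: w₀L⁴/(30EI) = 192.6/EI
  UDL 39.9: wL⁴/(8EI) = 748.4/EI
  δ_0 = 941/EI
Tip deflection under a unit load at B: L³/(3EI) = 14.29/EI.
With EI = 54000 kN·m²: δ_0 = 0.017426 m and δ_{BB} = 0.000265 m/kN.
Compatibility — the spring shortens by R_B/k under the reaction it provides: δ_0 − R_B·δ_{BB} = R_B/k. With 1/k = 0.000093 m/kN, R_B = δ_0 / (δ_{BB} + 1/k) = 0.017426 / (0.000265 + 0.000093) = 48.78 kN.

R_B = 48.78 kN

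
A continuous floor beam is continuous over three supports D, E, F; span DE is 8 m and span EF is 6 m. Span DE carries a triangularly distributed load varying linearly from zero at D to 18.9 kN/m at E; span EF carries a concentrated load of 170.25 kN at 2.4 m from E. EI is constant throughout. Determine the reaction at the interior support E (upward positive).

Take M_E as the redundant. Released structure: two simple spans DE and EF with a hinge at E.
End slopes at the hinge E, treating each span as simply supported:
  span DE: triangular load, peak 18.9: w₀L³/(45EI) = 215/EI
  span EF: point load 170.25 at a = 2.4: Pab(L + b)/(6LEI) = 392.3/EI
  relative rotation θ_0 = (215 + 392.3)/EI = 607.3/EI
A unit hogging moment at E produces rotation L₁/(3EI) + L₂/(3EI) = 4.667/EI.
Slope continuity at E: θ_0 = M_E·4.667/EI, so M_E = 607.3/4.667 = 130.1 kN·m (hogging).
Span DE, ΣM about D with M_E applied at E: R_E^{DE}·8 = 403.2 + 130.1, so R_E^{DE} = 66.67 kN and R_D = 75.6 − 66.67 = 8.933 kN.
Span EF, ΣM about F: R_E^{EF}·6 = 612.9 + 130.1, so R_E^{EF} = 123.8 kN and R_F = 170.2 − 123.8 = 46.41 kN.
R_E = 66.67 + 123.8 = 190.5 kN.

R_E = 190.5 kN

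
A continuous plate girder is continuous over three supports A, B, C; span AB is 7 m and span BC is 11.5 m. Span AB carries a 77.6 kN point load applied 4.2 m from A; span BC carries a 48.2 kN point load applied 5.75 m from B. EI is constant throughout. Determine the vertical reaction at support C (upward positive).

R_C = 15.05 kN

Release continuity at B by inserting a hinge; the redundant is the internal moment M_B. The primary structure is two simply-supported spans AB and BC.
Rotations at B on the released spans (each span's end-slope, ×1/EI):
  span AB: point load 77.6 at a = 4.2: Pab(L + a)/(6LEI) = 243.4/EI
  span BC: point load 48.2 at a = 5.75: Pab(L + b)/(6LEI) = 398.4/EI
  relative rotation θ_0 = (243.4 + 398.4)/EI = 641.8/EI
A unit hogging moment at B produces rotation L₁/(3EI) + L₂/(3EI) = 6.167/EI.
Slope continuity at B: θ_0 = M_B·6.167/EI, so M_B = 641.8/6.167 = 104.1 kN·m (hogging).
Span BC, ΣM about C: R_B^{BC}·11.5 = 277.1 + 104.1, so R_B^{BC} = 33.15 kN and R_C = 48.2 − 33.15 = 15.05 kN.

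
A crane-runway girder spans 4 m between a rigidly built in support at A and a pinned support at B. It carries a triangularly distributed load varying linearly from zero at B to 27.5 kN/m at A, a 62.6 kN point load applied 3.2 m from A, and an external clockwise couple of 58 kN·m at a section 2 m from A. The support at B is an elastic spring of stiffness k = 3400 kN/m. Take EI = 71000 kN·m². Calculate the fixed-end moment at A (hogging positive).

Take the reaction at B as the redundant and release it; the primary structure is a cantilever fixed at A.
Free-end deflection of the primary structure under the applied loading (downward +):
  triangular load, peak 27.5 at the fixed end: w₀L⁴/(30EI) = 234.7/EI
  point load 62.6 at a = 3.2: Pa²(3L − a)/(6EI) = 940.2/EI
  clockwise couple 58 at a = 2: M₀a(2L − a)/(2EI) = 348/EI
  δ_0 = 1523/EI
Tip deflection under a unit load at B: L³/(3EI) = 21.33/EI.
With EI = 71000 kN·m²: δ_0 = 0.021448 m and δ_{BB} = 0.0003 m/kN.
Compatibility — the spring shortens by R_B/k under the reaction it provides: δ_0 − R_B·δ_{BB} = R_B/k. With 1/k = 0.000294 m/kN, R_B = δ_0 / (δ_{BB} + 1/k) = 0.021448 / (0.0003 + 0.000294) = 36.07 kN.
Moment equilibrium about A: M_A = Σ(load moments about A) − R_B·L = 331.7 − 36.07×4 = 187.4 kN·m.

M_A = 187.4 kN·m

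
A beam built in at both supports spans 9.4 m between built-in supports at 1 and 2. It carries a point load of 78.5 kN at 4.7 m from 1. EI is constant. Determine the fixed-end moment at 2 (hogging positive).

Release both end moments; the primary structure is a simply-supported span 12 with redundants M_1 and M_2.
Simple-span end rotations at 1 and 2 under the given loads:
  at 1: point load 78.5 at a = 4.7: Pab(L + b)/(6LEI) = 433.5/EI
  at 2: point load 78.5 at a = 4.7: Pab(L + a)/(6LEI) = 433.5/EI
  θ_10 = 433.5/EI,  θ_20 = 433.5/EI
Flexibility coefficients: a unit moment at one end gives L/(3EI) there and L/(6EI) at the far end, so f₁₁ = f₂₂ = 3.133/EI and f₁₂ = f₂₁ = 1.567/EI.
Compatibility — zero rotation at each built-in end:
  3.133 M_1 + 1.567 M_2 = 433.5
  1.567 M_1 + 3.133 M_2 = 433.5
Solving the pair gives M_1 = 92.24 kN·m and M_2 = 92.24 kN·m (hogging).

M_2 = 92.24 kN·m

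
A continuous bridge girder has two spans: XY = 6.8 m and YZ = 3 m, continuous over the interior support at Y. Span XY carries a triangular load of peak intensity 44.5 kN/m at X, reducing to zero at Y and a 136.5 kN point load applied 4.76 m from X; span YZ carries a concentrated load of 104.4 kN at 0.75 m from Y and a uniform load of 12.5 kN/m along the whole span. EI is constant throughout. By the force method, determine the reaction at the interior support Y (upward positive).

Take M_Y as the redundant. Released structure: two simple spans XY and YZ with a hinge at Y.
End slopes at the hinge Y, treating each span as simply supported:
  span XY: triangular load, peak 44.5: 7w₀L³/(360EI) = 272.1/EI
  span XY: point load 136.5 at a = 4.76: Pab(L + a)/(6LEI) = 375.5/EI
  span YZ: point load 104.4 at a = 0.75: Pab(L + b)/(6LEI) = 51.38/EI
  span YZ: UDL 12.5: wL³/(24EI) = 14.06/EI
  relative rotation θ_0 = (647.6 + 65.45)/EI = 713.1/EI
A unit hogging moment at Y produces rotation L₁/(3EI) + L₂/(3EI) = 3.267/EI.
Slope continuity at Y: θ_0 = M_Y·3.267/EI, so M_Y = 713.1/3.267 = 218.3 kN·m (hogging).
Span XY, ΣM about X with M_Y applied at Y: R_Y^{XY}·6.8 = 992.7 + 218.3, so R_Y^{XY} = 178.1 kN and R_X = 287.8 − 178.1 = 109.7 kN.
Span YZ, ΣM about Z: R_Y^{YZ}·3 = 291.1 + 218.3, so R_Y^{YZ} = 169.8 kN and R_Z = 141.9 − 169.8 = -27.91 kN.
R_Y = 178.1 + 169.8 = 347.9 kN.

R_Y = 347.9 kN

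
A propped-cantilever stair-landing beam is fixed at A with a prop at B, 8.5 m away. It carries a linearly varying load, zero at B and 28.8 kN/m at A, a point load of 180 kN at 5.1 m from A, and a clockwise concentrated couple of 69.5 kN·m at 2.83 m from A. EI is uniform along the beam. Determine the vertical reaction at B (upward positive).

R_B = 109 kN

Choose R_B as the redundant. The primary structure is the cantilever fixed at A.
Free-end deflection of the primary structure under the applied loading (downward +):
  triangular load, peak 28.8 at the fixed end: w₀L⁴/(30EI) = 5011/EI
  point load 180 at a = 5.1: Pa²(3L − a)/(6EI) = 15918/EI
  clockwise couple 69.5 at a = 2.83: M₀a(2L − a)/(2EI) = 1394/EI
  δ_0 = 22323/EI
Flexibility coefficient — unit upward force at B: δ_{BB} = L³/(3EI) = 204.7/EI.
Compatibility at B: δ_0 − R_B·δ_{BB} = 0, so R_B = 22323/204.7 = 109 kN.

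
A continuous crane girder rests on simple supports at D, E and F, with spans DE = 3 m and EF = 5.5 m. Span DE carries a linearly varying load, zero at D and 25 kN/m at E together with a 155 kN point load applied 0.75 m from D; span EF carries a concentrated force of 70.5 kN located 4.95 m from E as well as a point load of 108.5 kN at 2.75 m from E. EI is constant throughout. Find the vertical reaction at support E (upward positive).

R_E = 181.4 kN

Take M_E as the redundant. Released structure: two simple spans DE and EF with a hinge at E.
Discontinuity in slope at E on the released structure — sum the simple-span end rotations:
  span DE: triangular load, peak 25: w₀L³/(45EI) = 15/EI
  span DE: point load 155 at a = 0.75: Pab(L + a)/(6LEI) = 54.49/EI
  span EF: point load 70.5 at a = 4.95: Pab(L + b)/(6LEI) = 35.19/EI
  span EF: point load 108.5 at a = 2.75: Pab(L + b)/(6LEI) = 205.1/EI
  relative rotation θ_0 = (69.49 + 240.3)/EI = 309.8/EI
A unit hogging moment at E produces rotation L₁/(3EI) + L₂/(3EI) = 2.833/EI.
Compatibility: M_E·(L₁+L₂)/(3EI) = θ_0, giving M_E = 109.3 kN·m (hogging).
Span DE, ΣM about D with M_E applied at E: R_E^{DE}·3 = 191.2 + 109.3, so R_E^{DE} = 100.2 kN and R_D = 192.5 − 100.2 = 92.3 kN.
Span EF, ΣM about F: R_E^{EF}·5.5 = 337.1 + 109.3, so R_E^{EF} = 81.18 kN and R_F = 179 − 81.18 = 97.82 kN.
R_E = 100.2 + 81.18 = 181.4 kN.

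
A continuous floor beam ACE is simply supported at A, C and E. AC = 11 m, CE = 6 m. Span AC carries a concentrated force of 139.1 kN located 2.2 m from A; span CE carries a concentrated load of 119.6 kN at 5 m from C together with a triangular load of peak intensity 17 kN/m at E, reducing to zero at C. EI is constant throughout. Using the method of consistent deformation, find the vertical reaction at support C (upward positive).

R_C = 97.77 kN

Insert a hinge at C; M_C is the redundant, and each span becomes simply supported.
End slopes at the hinge C, treating each span as simply supported:
  span AC: point load 139.1 at a = 2.2: Pab(L + a)/(6LEI) = 538.6/EI
  span CE: point load 119.6 at a = 5: Pab(L + b)/(6LEI) = 116.3/EI
  span CE: triangular load, peak 17: 7w₀L³/(360EI) = 71.4/EI
  relative rotation θ_0 = (538.6 + 187.7)/EI = 726.3/EI
A unit hogging moment at C produces rotation L₁/(3EI) + L₂/(3EI) = 5.667/EI.
Slope continuity at C: θ_0 = M_C·5.667/EI, so M_C = 726.3/5.667 = 128.2 kN·m (hogging).
Span AC, ΣM about A with M_C applied at C: R_C^{AC}·11 = 306 + 128.2, so R_C^{AC} = 39.47 kN and R_A = 139.1 − 39.47 = 99.63 kN.
Span CE, ΣM about E: R_C^{CE}·6 = 221.6 + 128.2, so R_C^{CE} = 58.29 kN and R_E = 170.6 − 58.29 = 112.3 kN.
R_C = 39.47 + 58.29 = 97.77 kN.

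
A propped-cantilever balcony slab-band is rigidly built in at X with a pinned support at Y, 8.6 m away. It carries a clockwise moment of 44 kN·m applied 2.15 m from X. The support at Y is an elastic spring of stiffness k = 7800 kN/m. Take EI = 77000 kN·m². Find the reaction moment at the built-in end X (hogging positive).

Take the reaction at Y as the redundant and release it; the primary structure is a cantilever fixed at X.
Downward deflection at the released point Y due to the loads:
  clockwise couple 44 at a = 2.15: M₀a(2L − a)/(2EI) = 711.9/EI
Tip deflection under a unit load at Y: L³/(3EI) = 212/EI.
With EI = 77000 kN·m²: δ_0 = 0.009245 m and δ_{YY} = 0.002753 m/kN.
Compatibility — the spring shortens by R_Y/k under the reaction it provides: δ_0 − R_Y·δ_{YY} = R_Y/k. With 1/k = 0.000128 m/kN, R_Y = δ_0 / (δ_{YY} + 1/k) = 0.009245 / (0.002753 + 0.000128) = 3.208 kN.
Moment equilibrium about X: M_X = Σ(load moments about X) − R_Y·L = 44 − 3.208×8.6 = 16.41 kN·m.

M_X = 16.41 kN·m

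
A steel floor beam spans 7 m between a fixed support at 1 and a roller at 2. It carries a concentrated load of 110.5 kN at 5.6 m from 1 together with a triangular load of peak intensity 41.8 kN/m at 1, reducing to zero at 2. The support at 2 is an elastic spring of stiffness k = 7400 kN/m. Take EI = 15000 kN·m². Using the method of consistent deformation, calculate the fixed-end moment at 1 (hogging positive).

Take the reaction at 2 as the redundant and release it; the primary structure is a cantilever fixed at 1.
Primary-structure tip deflection at 2 by superposition:
  point load 110.5 at a = 5.6: Pa²(3L − a)/(6EI) = 8894/EI
  triangular load, peak 41.8 at the fixed end: w₀L⁴/(30EI) = 3345/EI
  δ_0 = 12240/EI
Tip deflection under a unit load at 2: L³/(3EI) = 114.3/EI.
With EI = 15000 kN·m²: δ_0 = 0.81597 m and δ_{22} = 0.007622 m/kN.
Compatibility — the spring shortens by R_2/k under the reaction it provides: δ_0 − R_2·δ_{22} = R_2/k. With 1/k = 0.000135 m/kN, R_2 = δ_0 / (δ_{22} + 1/k) = 0.81597 / (0.007622 + 0.000135) = 105.2 kN.
Moment equilibrium about 1: M_1 = Σ(load moments about 1) − R_2·L = 960.2 − 105.2×7 = 223.9 kN·m.

M_1 = 223.9 kN·m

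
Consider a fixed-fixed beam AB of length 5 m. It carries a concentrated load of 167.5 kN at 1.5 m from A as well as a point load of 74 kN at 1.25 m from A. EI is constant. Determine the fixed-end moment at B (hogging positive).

M_B = 70.11 kN·m

Take the two fixed-end moments M_A, M_B as redundants; the released structure is the simple span AB.
On the primary (simply-supported) span, the end slopes from the loading are:
  at A: point load 167.5 at a = 1.5: Pab(L + b)/(6LEI) = 249.2/EI
  at B: point load 167.5 at a = 1.5: Pab(L + a)/(6LEI) = 190.5/EI
  at A: point load 74 at a = 1.25: Pab(L + b)/(6LEI) = 101.2/EI
  at B: point load 74 at a = 1.25: Pab(L + a)/(6LEI) = 72.27/EI
  θ_A0 = 350.3/EI,  θ_B0 = 262.8/EI
Flexibility coefficients: a unit moment at one end gives L/(3EI) there and L/(6EI) at the far end, so f₁₁ = f₂₂ = 1.667/EI and f₁₂ = f₂₁ = 0.8333/EI.
Compatibility — zero rotation at each built-in end:
  1.667 M_A + 0.8333 M_B = 350.3
  0.8333 M_A + 1.667 M_B = 262.8
Solving the pair gives M_A = 175.1 kN·m and M_B = 70.11 kN·m (hogging).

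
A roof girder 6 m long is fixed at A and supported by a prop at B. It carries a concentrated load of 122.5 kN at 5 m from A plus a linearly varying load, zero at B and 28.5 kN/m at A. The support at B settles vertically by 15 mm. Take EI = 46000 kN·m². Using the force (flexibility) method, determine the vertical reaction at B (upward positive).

R_B = 99.68 kN

Take the reaction at B as the redundant and release it; the primary structure is a cantilever fixed at A.
Primary-structure tip deflection at B by superposition:
  point load 122.5 at a = 5: Pa²(3L − a)/(6EI) = 6635/EI
  triangular load, peak 28.5 at the fixed end: w₀L⁴/(30EI) = 1231/EI
  δ_0 = 7867/EI
Tip deflection under a unit load at B: L³/(3EI) = 72/EI.
With EI = 46000 kN·m²: δ_0 = 0.17101 m and δ_{BB} = 0.001565 m/kN.
Compatibility — the beam at B must follow the support down by 0.015 m: δ_0 − R_B·δ_{BB} = 0.015, so R_B = (0.17101 − 0.015)/0.001565 = 99.68 kN.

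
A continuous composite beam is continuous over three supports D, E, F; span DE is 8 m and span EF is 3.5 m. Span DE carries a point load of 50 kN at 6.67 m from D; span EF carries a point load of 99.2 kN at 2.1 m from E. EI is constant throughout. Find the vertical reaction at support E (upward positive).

R_E = 103.2 kN

Insert a hinge at E; M_E is the redundant, and each span becomes simply supported.
Rotations at E on the released spans (each span's end-slope, ×1/EI):
  span DE: point load 50 at a = 6.67: Pab(L + a)/(6LEI) = 135.6/EI
  span EF: point load 99.2 at a = 2.1: Pab(L + b)/(6LEI) = 68.05/EI
  relative rotation θ_0 = (135.6 + 68.05)/EI = 203.6/EI
A unit hogging moment at E produces rotation L₁/(3EI) + L₂/(3EI) = 3.833/EI.
Compatibility: M_E·(L₁+L₂)/(3EI) = θ_0, giving M_E = 53.12 kN·m (hogging).
Span DE, ΣM about D with M_E applied at E: R_E^{DE}·8 = 333.5 + 53.12, so R_E^{DE} = 48.33 kN and R_D = 50 − 48.33 = 1.673 kN.
Span EF, ΣM about F: R_E^{EF}·3.5 = 138.9 + 53.12, so R_E^{EF} = 54.86 kN and R_F = 99.2 − 54.86 = 44.34 kN.
R_E = 48.33 + 54.86 = 103.2 kN.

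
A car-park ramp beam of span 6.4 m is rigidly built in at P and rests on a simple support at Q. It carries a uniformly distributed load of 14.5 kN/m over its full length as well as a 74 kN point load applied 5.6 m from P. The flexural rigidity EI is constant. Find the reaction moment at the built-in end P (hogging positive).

M_P = 103.4 kN·m

Take the reaction at Q as the redundant and release it; the primary structure is a cantilever fixed at P.
Downward deflection at the released point Q due to the loads:
  UDL 14.5: wL⁴/(8EI) = 3041/EI
  point load 74 at a = 5.6: Pa²(3L − a)/(6EI) = 5260/EI
  δ_0 = 8301/EI
Tip deflection under a unit load at Q: L³/(3EI) = 87.38/EI.
Compatibility at Q: δ_0 − R_Q·δ_{QQ} = 0, so R_Q = 8301/87.38 = 95 kN.
Moment equilibrium about P: M_P = Σ(load moments about P) − R_Q·L = 711.4 − 95×6.4 = 103.4 kN·m.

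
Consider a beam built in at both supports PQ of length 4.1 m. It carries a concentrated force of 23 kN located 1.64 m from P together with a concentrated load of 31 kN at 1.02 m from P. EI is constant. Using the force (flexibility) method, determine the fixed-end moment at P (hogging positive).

M_P = 31.42 kN·m

Take the two fixed-end moments M_P, M_Q as redundants; the released structure is the simple span PQ.
End rotations of the released simple span under the applied load (×1/EI):
  at P: point load 23 at a = 1.64: Pab(L + b)/(6LEI) = 24.74/EI
  at Q: point load 23 at a = 1.64: Pab(L + a)/(6LEI) = 21.65/EI
  at P: point load 31 at a = 1.02: Pab(L + b)/(6LEI) = 28.43/EI
  at Q: point load 31 at a = 1.02: Pab(L + a)/(6LEI) = 20.27/EI
  θ_P0 = 53.17/EI,  θ_Q0 = 41.92/EI
Flexibility coefficients: a unit moment at one end gives L/(3EI) there and L/(6EI) at the far end, so f₁₁ = f₂₂ = 1.367/EI and f₁₂ = f₂₁ = 0.6833/EI.
Compatibility — zero rotation at each built-in end:
  1.367 M_P + 0.6833 M_Q = 53.17
  0.6833 M_P + 1.367 M_Q = 41.92
Solving the pair gives M_P = 31.42 kN·m and M_Q = 14.96 kN·m (hogging).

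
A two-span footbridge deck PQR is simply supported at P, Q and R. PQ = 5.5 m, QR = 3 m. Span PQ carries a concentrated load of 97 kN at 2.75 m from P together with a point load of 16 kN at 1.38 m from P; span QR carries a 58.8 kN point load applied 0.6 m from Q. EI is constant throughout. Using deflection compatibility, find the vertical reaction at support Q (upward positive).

R_Q = 141 kN

Release continuity at Q by inserting a hinge; the redundant is the internal moment M_Q. The primary structure is two simply-supported spans PQ and QR.
End slopes at the hinge Q, treating each span as simply supported:
  span PQ: point load 97 at a = 2.75: Pab(L + a)/(6LEI) = 183.4/EI
  span PQ: point load 16 at a = 1.38: Pab(L + a)/(6LEI) = 18.97/EI
  span QR: point load 58.8 at a = 0.6: Pab(L + b)/(6LEI) = 25.4/EI
  relative rotation θ_0 = (202.4 + 25.4)/EI = 227.8/EI
A unit hogging moment at Q produces rotation L₁/(3EI) + L₂/(3EI) = 2.833/EI.
Slope continuity at Q: θ_0 = M_Q·2.833/EI, so M_Q = 227.8/2.833 = 80.39 kN·m (hogging).
Span PQ, ΣM about P with M_Q applied at Q: R_Q^{PQ}·5.5 = 288.8 + 80.39, so R_Q^{PQ} = 67.13 kN and R_P = 113 − 67.13 = 45.87 kN.
Span QR, ΣM about R: R_Q^{QR}·3 = 141.1 + 80.39, so R_Q^{QR} = 73.84 kN and R_R = 58.8 − 73.84 = -15.04 kN.
R_Q = 67.13 + 73.84 = 141 kN.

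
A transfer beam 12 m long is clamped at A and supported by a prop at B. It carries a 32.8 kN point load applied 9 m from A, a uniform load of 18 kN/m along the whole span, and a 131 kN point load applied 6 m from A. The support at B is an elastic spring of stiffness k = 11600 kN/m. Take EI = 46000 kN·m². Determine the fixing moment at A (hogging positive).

M_A = 676.6 kN·m

Release the roller at B. Primary structure: cantilever fixed at A.
Downward deflection at the released point B due to the loads:
  point load 32.8 at a = 9: Pa²(3L − a)/(6EI) = 11956/EI
  UDL 18: wL⁴/(8EI) = 46656/EI
  point load 131 at a = 6: Pa²(3L − a)/(6EI) = 23580/EI
  δ_0 = 82192/EI
Tip deflection under a unit load at B: L³/(3EI) = 576/EI.
With EI = 46000 kN·m²: δ_0 = 1.7868 m and δ_{BB} = 0.012522 m/kN.
Compatibility — the spring shortens by R_B/k under the reaction it provides: δ_0 − R_B·δ_{BB} = R_B/k. With 1/k = 0.000086 m/kN, R_B = δ_0 / (δ_{BB} + 1/k) = 1.7868 / (0.012522 + 0.000086) = 141.7 kN.
Moment equilibrium about A: M_A = Σ(load moments about A) − R_B·L = 2377 − 141.7×12 = 676.6 kN·m.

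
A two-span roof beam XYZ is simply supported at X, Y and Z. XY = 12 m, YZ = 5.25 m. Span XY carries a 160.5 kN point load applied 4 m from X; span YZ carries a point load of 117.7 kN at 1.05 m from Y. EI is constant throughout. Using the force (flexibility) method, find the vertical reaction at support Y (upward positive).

R_Y = 209.4 kN

Take M_Y as the redundant. Released structure: two simple spans XY and YZ with a hinge at Y.
Discontinuity in slope at Y on the released structure — sum the simple-span end rotations:
  span XY: point load 160.5 at a = 4: Pab(L + a)/(6LEI) = 1141/EI
  span YZ: point load 117.7 at a = 1.05: Pab(L + b)/(6LEI) = 155.7/EI
  relative rotation θ_0 = (1141 + 155.7)/EI = 1297/EI
A unit hogging moment at Y produces rotation L₁/(3EI) + L₂/(3EI) = 5.75/EI.
Compatibility: M_Y·(L₁+L₂)/(3EI) = θ_0, giving M_Y = 225.6 kN·m (hogging).
Span XY, ΣM about X with M_Y applied at Y: R_Y^{XY}·12 = 642 + 225.6, so R_Y^{XY} = 72.3 kN and R_X = 160.5 − 72.3 = 88.2 kN.
Span YZ, ΣM about Z: R_Y^{YZ}·5.25 = 494.3 + 225.6, so R_Y^{YZ} = 137.1 kN and R_Z = 117.7 − 137.1 = -19.43 kN.
R_Y = 72.3 + 137.1 = 209.4 kN.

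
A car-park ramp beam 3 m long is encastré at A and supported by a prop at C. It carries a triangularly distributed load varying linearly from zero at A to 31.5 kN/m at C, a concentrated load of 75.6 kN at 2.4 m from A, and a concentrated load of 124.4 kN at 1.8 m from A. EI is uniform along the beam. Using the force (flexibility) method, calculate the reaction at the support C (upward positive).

R_C = 133 kN

Choose R_C as the redundant. The primary structure is the cantilever fixed at A.
Downward deflection at the released point C due to the loads:
  triangular load, peak 31.5 at the free end: 11w₀L⁴/(120EI) = 233.9/EI
  point load 75.6 at a = 2.4: Pa²(3L − a)/(6EI) = 479/EI
  point load 124.4 at a = 1.8: Pa²(3L − a)/(6EI) = 483.7/EI
  δ_0 = 1197/EI
Tip deflection under a unit load at C: L³/(3EI) = 9/EI.
Compatibility at C: δ_0 − R_C·δ_{CC} = 0, so R_C = 1197/9 = 133 kN.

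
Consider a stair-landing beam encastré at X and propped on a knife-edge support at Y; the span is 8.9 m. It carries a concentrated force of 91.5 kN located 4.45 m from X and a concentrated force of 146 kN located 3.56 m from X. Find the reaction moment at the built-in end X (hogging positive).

M_X = 402.2 kN·m

Take the reaction at Y as the redundant and release it; the primary structure is a cantilever fixed at X.
Deflection at Y on the released cantilever, summing each load's contribution:
  point load 91.5 at a = 4.45: Pa²(3L − a)/(6EI) = 6719/EI
  point load 146 at a = 3.56: Pa²(3L − a)/(6EI) = 7136/EI
  δ_0 = 13855/EI
Flexibility coefficient — unit upward force at Y: δ_{YY} = L³/(3EI) = 235/EI.
Compatibility at Y: δ_0 − R_Y·δ_{YY} = 0, so R_Y = 13855/235 = 58.96 kN.
Moment equilibrium about X: M_X = Σ(load moments about X) − R_Y·L = 926.9 − 58.96×8.9 = 402.2 kN·m.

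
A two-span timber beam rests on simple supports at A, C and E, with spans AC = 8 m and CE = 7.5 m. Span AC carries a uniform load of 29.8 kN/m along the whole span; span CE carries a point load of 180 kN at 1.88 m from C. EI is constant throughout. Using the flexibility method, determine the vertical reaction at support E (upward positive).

Insert a hinge at C; M_C is the redundant, and each span becomes simply supported.
End slopes at the hinge C, treating each span as simply supported:
  span AC: UDL 29.8: wL³/(24EI) = 635.7/EI
  span CE: point load 180 at a = 1.88: Pab(L + b)/(6LEI) = 554.5/EI
  relative rotation θ_0 = (635.7 + 554.5)/EI = 1190/EI
A unit hogging moment at C produces rotation L₁/(3EI) + L₂/(3EI) = 5.167/EI.
Compatibility: M_C·(L₁+L₂)/(3EI) = θ_0, giving M_C = 230.4 kN·m (hogging).
Span CE, ΣM about E: R_C^{CE}·7.5 = 1012 + 230.4, so R_C^{CE} = 165.6 kN and R_E = 180 − 165.6 = 14.4 kN.

R_E = 14.4 kN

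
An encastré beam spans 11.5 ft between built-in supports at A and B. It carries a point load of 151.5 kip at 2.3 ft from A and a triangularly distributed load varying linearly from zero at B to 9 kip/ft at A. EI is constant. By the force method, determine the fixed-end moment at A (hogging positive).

Release both end moments; the primary structure is a simply-supported span AB with redundants M_A and M_B.
Simple-span end rotations at A and B under the given loads:
  at A: point load 151.5 at a = 2.3: Pab(L + b)/(6LEI) = 961.7/EI
  at B: point load 151.5 at a = 2.3: Pab(L + a)/(6LEI) = 641.1/EI
  at A: triangular load, peak 9: w₀L³/(45EI) = 304.2/EI
  at B: triangular load, peak 9: 7w₀L³/(360EI) = 266.2/EI
  θ_A0 = 1266/EI,  θ_B0 = 907.3/EI
Flexibility coefficients: a unit moment at one end gives L/(3EI) there and L/(6EI) at the far end, so f₁₁ = f₂₂ = 3.833/EI and f₁₂ = f₂₁ = 1.917/EI.
Compatibility — zero rotation at each built-in end:
  3.833 M_A + 1.917 M_B = 1266
  1.917 M_A + 3.833 M_B = 907.3
Solving the pair gives M_A = 282.5 kip·ft and M_B = 95.43 kip·ft (hogging).

M_A = 282.5 kip·ft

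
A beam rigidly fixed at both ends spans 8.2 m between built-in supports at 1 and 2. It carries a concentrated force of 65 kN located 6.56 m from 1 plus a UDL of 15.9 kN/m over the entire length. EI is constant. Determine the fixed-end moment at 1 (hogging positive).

Release both end moments; the primary structure is a simply-supported span 12 with redundants M_1 and M_2.
Simple-span end rotations at 1 and 2 under the given loads:
  at 1: point load 65 at a = 6.56: Pab(L + b)/(6LEI) = 139.9/EI
  at 2: point load 65 at a = 6.56: Pab(L + a)/(6LEI) = 209.8/EI
  at 1: UDL 15.9: wL³/(24EI) = 365.3/EI
  at 2: UDL 15.9: wL³/(24EI) = 365.3/EI
  θ_10 = 505.1/EI,  θ_20 = 575.1/EI
Flexibility coefficients: a unit moment at one end gives L/(3EI) there and L/(6EI) at the far end, so f₁₁ = f₂₂ = 2.733/EI and f₁₂ = f₂₁ = 1.367/EI.
Compatibility — zero rotation at each built-in end:
  2.733 M_1 + 1.367 M_2 = 505.1
  1.367 M_1 + 2.733 M_2 = 575.1
Solving the pair gives M_1 = 106.1 kN·m and M_2 = 157.3 kN·m (hogging).

M_1 = 106.1 kN·m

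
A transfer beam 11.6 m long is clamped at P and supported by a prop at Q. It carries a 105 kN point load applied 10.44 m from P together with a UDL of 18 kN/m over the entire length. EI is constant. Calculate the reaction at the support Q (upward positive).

Release the roller at Q. Primary structure: cantilever fixed at P.
Primary-structure tip deflection at Q by superposition:
  point load 105 at a = 10.44: Pa²(3L − a)/(6EI) = 46464/EI
  UDL 18: wL⁴/(8EI) = 40739/EI
  δ_0 = 87203/EI
Flexibility coefficient — unit upward force at Q: δ_{QQ} = L³/(3EI) = 520.3/EI.
Compatibility at Q: δ_0 − R_Q·δ_{QQ} = 0, so R_Q = 87203/520.3 = 167.6 kN.

R_Q = 167.6 kN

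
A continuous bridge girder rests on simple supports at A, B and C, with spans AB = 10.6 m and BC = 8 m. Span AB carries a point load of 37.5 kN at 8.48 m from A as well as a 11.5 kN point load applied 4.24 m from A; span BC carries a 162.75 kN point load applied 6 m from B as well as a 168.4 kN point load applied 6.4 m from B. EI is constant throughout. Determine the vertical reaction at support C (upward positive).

Release continuity at B by inserting a hinge; the redundant is the internal moment M_B. The primary structure is two simply-supported spans AB and BC.
End slopes at the hinge B, treating each span as simply supported:
  span AB: point load 37.5 at a = 8.48: Pab(L + a)/(6LEI) = 202.2/EI
  span AB: point load 11.5 at a = 4.24: Pab(L + a)/(6LEI) = 72.36/EI
  span BC: point load 162.75 at a = 6: Pab(L + b)/(6LEI) = 406.9/EI
  span BC: point load 168.4 at a = 6.4: Pab(L + b)/(6LEI) = 344.9/EI
  relative rotation θ_0 = (274.6 + 751.8)/EI = 1026/EI
A unit hogging moment at B produces rotation L₁/(3EI) + L₂/(3EI) = 6.2/EI.
Compatibility: M_B·(L₁+L₂)/(3EI) = θ_0, giving M_B = 165.5 kN·m (hogging).
Span BC, ΣM about C: R_B^{BC}·8 = 594.9 + 165.5, so R_B^{BC} = 95.06 kN and R_C = 331.1 − 95.06 = 236.1 kN.

R_C = 236.1 kN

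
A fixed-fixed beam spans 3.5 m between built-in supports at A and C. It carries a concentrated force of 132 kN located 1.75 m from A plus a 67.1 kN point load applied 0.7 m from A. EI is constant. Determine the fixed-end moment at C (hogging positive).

Release both end moments; the primary structure is a simply-supported span AC with redundants M_A and M_C.
Simple-span end rotations at A and C under the given loads:
  at A: point load 132 at a = 1.75: Pab(L + b)/(6LEI) = 101.1/EI
  at C: point load 132 at a = 1.75: Pab(L + a)/(6LEI) = 101.1/EI
  at A: point load 67.1 at a = 0.7: Pab(L + b)/(6LEI) = 39.45/EI
  at C: point load 67.1 at a = 0.7: Pab(L + a)/(6LEI) = 26.3/EI
  θ_A0 = 140.5/EI,  θ_C0 = 127.4/EI
Flexibility coefficients: a unit moment at one end gives L/(3EI) there and L/(6EI) at the far end, so f₁₁ = f₂₂ = 1.167/EI and f₁₂ = f₂₁ = 0.5833/EI.
Compatibility — zero rotation at each built-in end:
  1.167 M_A + 0.5833 M_C = 140.5
  0.5833 M_A + 1.167 M_C = 127.4
Solving the pair gives M_A = 87.81 kN·m and M_C = 65.27 kN·m (hogging).

M_C = 65.27 kN·m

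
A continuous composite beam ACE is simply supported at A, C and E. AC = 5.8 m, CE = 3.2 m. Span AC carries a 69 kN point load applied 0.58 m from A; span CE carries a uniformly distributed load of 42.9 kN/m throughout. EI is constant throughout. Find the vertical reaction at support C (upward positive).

Release continuity at C by inserting a hinge; the redundant is the internal moment M_C. The primary structure is two simply-supported spans AC and CE.
Discontinuity in slope at C on the released structure — sum the simple-span end rotations:
  span AC: point load 69 at a = 0.58: Pab(L + a)/(6LEI) = 38.3/EI
  span CE: UDL 42.9: wL³/(24EI) = 58.57/EI
  relative rotation θ_0 = (38.3 + 58.57)/EI = 96.87/EI
A unit hogging moment at C produces rotation L₁/(3EI) + L₂/(3EI) = 3/EI.
Slope continuity at C: θ_0 = M_C·3/EI, so M_C = 96.87/3 = 32.29 kN·m (hogging).
Span AC, ΣM about A with M_C applied at C: R_C^{AC}·5.8 = 40.02 + 32.29, so R_C^{AC} = 12.47 kN and R_A = 69 − 12.47 = 56.53 kN.
Span CE, ΣM about E: R_C^{CE}·3.2 = 219.6 + 32.29, so R_C^{CE} = 78.73 kN and R_E = 137.3 − 78.73 = 58.55 kN.
R_C = 12.47 + 78.73 = 91.2 kN.

R_C = 91.2 kN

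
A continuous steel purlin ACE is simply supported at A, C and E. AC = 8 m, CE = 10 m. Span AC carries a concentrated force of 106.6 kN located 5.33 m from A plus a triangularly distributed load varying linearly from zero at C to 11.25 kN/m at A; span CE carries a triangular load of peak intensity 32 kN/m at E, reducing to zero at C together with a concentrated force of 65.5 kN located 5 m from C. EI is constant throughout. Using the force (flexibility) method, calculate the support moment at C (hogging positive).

M_C = 260.8 kN·m

Take M_C as the redundant. Released structure: two simple spans AC and CE with a hinge at C.
End slopes at the hinge C, treating each span as simply supported:
  span AC: point load 106.6 at a = 5.33: Pab(L + a)/(6LEI) = 421.3/EI
  span AC: triangular load, peak 11.25: 7w₀L³/(360EI) = 112/EI
  span CE: triangular load, peak 32: 7w₀L³/(360EI) = 622.2/EI
  span CE: point load 65.5 at a = 5: Pab(L + b)/(6LEI) = 409.4/EI
  relative rotation θ_0 = (533.3 + 1032)/EI = 1565/EI
A unit hogging moment at C produces rotation L₁/(3EI) + L₂/(3EI) = 6/EI.
Slope continuity at C: θ_0 = M_C·6/EI, so M_C = 1565/6 = 260.8 kN·m (hogging).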